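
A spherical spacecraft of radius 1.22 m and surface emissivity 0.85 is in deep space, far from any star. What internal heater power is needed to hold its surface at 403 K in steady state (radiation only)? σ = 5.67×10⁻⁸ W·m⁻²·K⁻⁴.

P = εσ·4πr²·T⁴.
4πr² = 18.70 m²; T⁴ = 2.638×10¹⁰ K⁴.
P = 0.85·5.67×10⁻⁸·18.70·2.638×10¹⁰.

P ≈ 23800 W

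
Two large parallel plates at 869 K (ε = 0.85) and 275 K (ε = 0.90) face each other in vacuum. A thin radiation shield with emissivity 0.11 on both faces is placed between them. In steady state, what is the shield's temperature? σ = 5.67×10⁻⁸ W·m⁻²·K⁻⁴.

In steady state the net flux on the hot side equals that on the cold side.
σ(T₁⁴−T_s⁴)/D₁ = σ(T_s⁴−T₂⁴)/D₂, with D₁ = 1/ε₁+1/ε_s−1 = 9.267, D₂ = 1/ε_s+1/ε₂−1 = 9.202.
Solve for T_s⁴: T_s⁴ = (D₂·T₁⁴ + D₁·T₂⁴)/(D₁+D₂) = 2.870×10¹¹ K⁴.

T_s ≈ 732 K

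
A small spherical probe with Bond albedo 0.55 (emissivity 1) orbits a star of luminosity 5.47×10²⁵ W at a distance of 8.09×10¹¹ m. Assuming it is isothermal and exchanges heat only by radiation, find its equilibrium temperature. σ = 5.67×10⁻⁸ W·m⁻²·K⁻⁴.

First find the stellar flux at distance d: S = L/(4πd²) = 5.47×10²⁵/(4π·(8.09×10¹¹)²) = 6.651 W/m².
For an isothermal sphere, absorbed (1−a)S·πr² = emitted σ·4πr²·T⁴, so T⁴ = (1−a)S/(4σ).
T⁴ = 0.450·6.651/(4·5.67×10⁻⁸) = 1.320×10⁷ K⁴.

T ≈ 60.3 K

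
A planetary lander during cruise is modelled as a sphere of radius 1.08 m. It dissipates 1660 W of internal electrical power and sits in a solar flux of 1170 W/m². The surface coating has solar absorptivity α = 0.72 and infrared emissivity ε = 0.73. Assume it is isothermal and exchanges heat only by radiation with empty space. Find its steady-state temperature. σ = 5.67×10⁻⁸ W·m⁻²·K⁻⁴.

At steady state, absorbed solar power + internal power = radiated power.
Absorbed: α·S·A_cross = 0.72·1170·3.664 = 3087 W (cross-section πr²).
Total input = 3087 + 1660 = 4747 W.
Radiated: εσ·A_surf·T⁴ with A_surf = 4πr² = 14.66 m².
T⁴ = 4747/(0.73·5.67×10⁻⁸·14.66) = 7.824×10⁹ K⁴.

T ≈ 297 K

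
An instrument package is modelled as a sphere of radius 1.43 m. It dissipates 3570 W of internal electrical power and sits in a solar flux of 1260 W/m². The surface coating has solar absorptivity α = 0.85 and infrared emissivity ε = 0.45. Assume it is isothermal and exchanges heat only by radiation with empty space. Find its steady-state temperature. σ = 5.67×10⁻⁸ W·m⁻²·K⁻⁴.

At steady state, absorbed solar power + internal power = radiated power.
Absorbed: α·S·A_cross = 0.85·1260·6.424 = 6880 W (cross-section πr²).
Total input = 6880 + 3570 = 10450 W.
Radiated: εσ·A_surf·T⁴ with A_surf = 4πr² = 25.70 m².
T⁴ = 10450/(0.45·5.67×10⁻⁸·25.70) = 1.594×10¹⁰ K⁴.

T ≈ 355 K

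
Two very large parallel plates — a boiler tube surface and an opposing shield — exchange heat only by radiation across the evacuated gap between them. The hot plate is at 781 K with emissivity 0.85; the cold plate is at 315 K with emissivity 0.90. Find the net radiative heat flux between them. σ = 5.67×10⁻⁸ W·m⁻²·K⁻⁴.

For two infinite grey parallel plates, q = σ(T₁⁴ − T₂⁴)/(1/ε₁ + 1/ε₂ − 1).
T₁⁴ − T₂⁴ = 3.721×10¹¹ − 9.846×10⁹ = 3.622×10¹¹ K⁴.
1/ε₁ + 1/ε₂ − 1 = 1.176 + 1.111 − 1 = 1.288.
q = 5.67×10⁻⁸ × 3.622×10¹¹ / 1.288.

q ≈ 16000 W/m²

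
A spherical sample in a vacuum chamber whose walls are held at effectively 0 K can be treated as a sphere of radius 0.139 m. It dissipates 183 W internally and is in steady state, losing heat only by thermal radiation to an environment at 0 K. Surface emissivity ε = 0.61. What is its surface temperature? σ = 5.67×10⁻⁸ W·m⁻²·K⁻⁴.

T ≈ 384 K

Steady state: internal power = radiated power, P = εσA T⁴.
Radiating area A = 4πr² = 0.2428 m².
T⁴ = P/(εσA) = 183/(0.61·5.67×10⁻⁸·0.2428) = 2.179×10¹⁰ K⁴.
T = (2.179×10¹⁰)^(1/4).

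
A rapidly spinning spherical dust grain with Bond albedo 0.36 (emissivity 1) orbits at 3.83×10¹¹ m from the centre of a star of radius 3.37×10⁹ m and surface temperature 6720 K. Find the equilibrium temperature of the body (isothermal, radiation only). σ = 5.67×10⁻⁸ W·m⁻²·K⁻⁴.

The star's surface emits σT_*⁴; at distance d the flux is S = σT_*⁴(R_*/d)².
S = 5.67×10⁻⁸·(6720)⁴·(3.37×10⁹/3.83×10¹¹)² = 8952 W/m².
For an isothermal sphere T⁴ = (1−a)S/(4σ) = 2.526×10¹⁰ K⁴.

T ≈ 399 K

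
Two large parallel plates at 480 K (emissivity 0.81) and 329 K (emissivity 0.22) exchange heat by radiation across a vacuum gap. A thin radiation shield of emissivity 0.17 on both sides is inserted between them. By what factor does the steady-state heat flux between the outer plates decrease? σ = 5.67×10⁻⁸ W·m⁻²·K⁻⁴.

Without shield: q₀ = σΔ(T⁴)/(1/ε₁+1/ε₂−1) with denominator 4.780.
With shield the two gaps are in series; the resistances add: (1/ε₁+1/ε_s−1)+(1/ε_s+1/ε₂−1) = 6.117+9.428 = 15.54.
Heat-flux ratio q₀/q = 15.54/4.780.

factor ≈ 3.25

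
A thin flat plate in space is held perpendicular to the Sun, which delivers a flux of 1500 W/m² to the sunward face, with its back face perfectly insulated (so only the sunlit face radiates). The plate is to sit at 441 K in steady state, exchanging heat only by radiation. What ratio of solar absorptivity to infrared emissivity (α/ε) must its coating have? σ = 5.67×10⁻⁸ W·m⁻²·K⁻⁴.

Balance: αS·A = εσ·1A·T⁴ ⇒ α/ε = σT⁴/S.
α/ε = 5.67×10⁻⁸·(441)⁴/1500 = 5.67×10⁻⁸·3.782×10¹⁰/1500.

α/ε ≈ 1.43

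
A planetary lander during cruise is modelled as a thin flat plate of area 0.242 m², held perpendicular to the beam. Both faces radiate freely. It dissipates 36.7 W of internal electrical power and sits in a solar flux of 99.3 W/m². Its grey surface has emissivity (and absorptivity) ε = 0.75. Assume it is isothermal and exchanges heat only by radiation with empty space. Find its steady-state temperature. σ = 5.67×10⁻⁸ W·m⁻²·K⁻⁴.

T ≈ 227 K

At steady state, absorbed solar power + internal power = radiated power.
Absorbed: α·S·A_cross = 0.75·99.3·0.2420 = 18.02 W (cross-section A).
Total input = 18.02 + 36.7 = 54.72 W.
Radiated: εσ·A_surf·T⁴ with A_surf = 2A = 0.4840 m².
T⁴ = 54.72/(0.75·5.67×10⁻⁸·0.4840) = 2.659×10⁹ K⁴.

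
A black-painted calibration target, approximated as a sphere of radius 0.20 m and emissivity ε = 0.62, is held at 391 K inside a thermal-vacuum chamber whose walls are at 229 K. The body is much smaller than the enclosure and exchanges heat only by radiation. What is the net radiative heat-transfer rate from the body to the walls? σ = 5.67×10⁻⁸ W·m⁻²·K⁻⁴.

P_net ≈ 364 W

For a small grey body in a large enclosure: P_net = εσA(T_body⁴ − T_wall⁴).
A = 4πr² = 0.5027 m²; T_body⁴ − T_wall⁴ = 2.337×10¹⁰ − 2.750×10⁹ = 2.062×10¹⁰ K⁴.
|P_net| = 0.62·5.67×10⁻⁸·0.5027·2.062×10¹⁰.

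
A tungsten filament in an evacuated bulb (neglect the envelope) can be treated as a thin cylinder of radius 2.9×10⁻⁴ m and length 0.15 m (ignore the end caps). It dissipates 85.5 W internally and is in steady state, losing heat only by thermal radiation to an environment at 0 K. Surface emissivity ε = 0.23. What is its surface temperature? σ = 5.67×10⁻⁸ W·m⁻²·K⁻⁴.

T ≈ 2210 K

Steady state: internal power = radiated power, P = εσA T⁴.
Radiating area A = 2πrL = 2.733×10⁻⁴ m².
T⁴ = P/(εσA) = 85.5/(0.23·5.67×10⁻⁸·2.733×10⁻⁴) = 2.399×10¹³ K⁴.
T = (2.399×10¹³)^(1/4).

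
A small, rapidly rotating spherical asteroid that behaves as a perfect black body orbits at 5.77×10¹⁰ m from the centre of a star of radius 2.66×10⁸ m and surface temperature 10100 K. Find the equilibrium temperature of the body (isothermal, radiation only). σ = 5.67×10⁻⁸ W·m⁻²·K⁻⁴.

The star's surface emits σT_*⁴; at distance d the flux is S = σT_*⁴(R_*/d)².
S = 5.67×10⁻⁸·(10100)⁴·(2.66×10⁸/5.77×10¹⁰)² = 12540 W/m².
For an isothermal sphere T⁴ = (1−a)S/(4σ) = 5.529×10¹⁰ K⁴.

T ≈ 485 K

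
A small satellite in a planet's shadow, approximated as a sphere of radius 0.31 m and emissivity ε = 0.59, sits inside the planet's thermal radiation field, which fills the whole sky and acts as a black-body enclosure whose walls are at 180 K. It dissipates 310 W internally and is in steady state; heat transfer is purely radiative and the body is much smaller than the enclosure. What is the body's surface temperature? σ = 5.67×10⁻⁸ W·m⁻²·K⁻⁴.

For a small grey body in a large enclosure, net radiated power = εσA(T⁴ − T_w⁴).
Steady state: P = εσA(T⁴ − T_w⁴) with A = 4πr² = 1.208 m².
T⁴ = P/(εσA) + T_w⁴ = 310/(0.59·5.67×10⁻⁸·1.208) + (180)⁴
    = 7.673×10⁹ + 1.050×10⁹ = 8.723×10⁹ K⁴.

T ≈ 306 K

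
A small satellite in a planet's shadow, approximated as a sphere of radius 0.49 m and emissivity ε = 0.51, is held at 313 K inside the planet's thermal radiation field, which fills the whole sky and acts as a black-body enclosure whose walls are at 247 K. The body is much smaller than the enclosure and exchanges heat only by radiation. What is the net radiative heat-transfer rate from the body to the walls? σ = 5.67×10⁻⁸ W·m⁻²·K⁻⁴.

P_net ≈ 513 W

For a small grey body in a large enclosure: P_net = εσA(T_body⁴ − T_wall⁴).
A = 4πr² = 3.017 m²; T_body⁴ − T_wall⁴ = 9.598×10⁹ − 3.722×10⁹ = 5.876×10⁹ K⁴.
|P_net| = 0.51·5.67×10⁻⁸·3.017·5.876×10⁹.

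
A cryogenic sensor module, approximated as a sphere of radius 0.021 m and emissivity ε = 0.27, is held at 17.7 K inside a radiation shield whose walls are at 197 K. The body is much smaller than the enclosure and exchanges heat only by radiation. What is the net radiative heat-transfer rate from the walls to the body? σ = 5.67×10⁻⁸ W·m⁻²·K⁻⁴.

For a small grey body in a large enclosure: P_net = εσA(T_body⁴ − T_wall⁴).
A = 4πr² = 0.005542 m²; T_body⁴ − T_wall⁴ = 98150 − 1.506×10⁹ = -1.506×10⁹ K⁴.
|P_net| = 0.27·5.67×10⁻⁸·0.005542·1.506×10⁹.

P_net ≈ 0.128 W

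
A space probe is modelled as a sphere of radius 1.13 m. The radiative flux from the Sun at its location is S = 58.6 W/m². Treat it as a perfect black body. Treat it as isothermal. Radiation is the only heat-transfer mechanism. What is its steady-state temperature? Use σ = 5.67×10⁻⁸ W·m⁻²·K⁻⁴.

T ≈ 127 K

At equilibrium, absorbed power = emitted power.
Absorbing cross-section = πr² = 4.011 m²; emitting surface = 4πr² = 16.05 m² (ratio 4).
S·A_cross = εσ·A_surf·T⁴  ⇒  T⁴ = S/(4σ).
T⁴ = 1.00·58.6/(4·5.67×10⁻⁸) = 2.584×10⁸ K⁴.
T = (2.584×10⁸)^(1/4).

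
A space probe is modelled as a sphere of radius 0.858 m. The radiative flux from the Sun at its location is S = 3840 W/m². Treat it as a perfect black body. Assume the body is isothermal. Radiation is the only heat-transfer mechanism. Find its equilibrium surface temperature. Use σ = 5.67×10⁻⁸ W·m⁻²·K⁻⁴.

At equilibrium, absorbed power = emitted power.
Absorbing cross-section = πr² = 2.313 m²; emitting surface = 4πr² = 9.251 m² (ratio 4).
S·A_cross = εσ·A_surf·T⁴  ⇒  T⁴ = S/(4σ).
T⁴ = 1.00·3840/(4·5.67×10⁻⁸) = 1.693×10¹⁰ K⁴.
T = (1.693×10¹⁰)^(1/4).

T ≈ 361 K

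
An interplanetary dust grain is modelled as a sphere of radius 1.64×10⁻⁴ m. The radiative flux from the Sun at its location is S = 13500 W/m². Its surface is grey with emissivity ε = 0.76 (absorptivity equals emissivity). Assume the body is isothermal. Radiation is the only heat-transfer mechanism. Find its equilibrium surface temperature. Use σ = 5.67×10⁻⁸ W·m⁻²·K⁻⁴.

At equilibrium, absorbed power = emitted power.
Absorbing cross-section = πr² = 8.450×10⁻⁸ m²; emitting surface = 4πr² = 3.380×10⁻⁷ m² (ratio 4).
εS·A_cross = εσ·A_surf·T⁴  ⇒  T⁴ = S/(4σ)   (ε cancels).
T⁴ = 13500/(4·5.67×10⁻⁸) = 5.952×10¹⁰ K⁴.
T = (5.952×10¹⁰)^(1/4).

T ≈ 494 K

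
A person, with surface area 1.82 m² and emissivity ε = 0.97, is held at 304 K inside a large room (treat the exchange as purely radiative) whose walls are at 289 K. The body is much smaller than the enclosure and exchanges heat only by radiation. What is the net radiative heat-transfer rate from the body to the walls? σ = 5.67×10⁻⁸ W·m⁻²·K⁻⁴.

P_net ≈ 157 W

For a small grey body in a large enclosure: P_net = εσA(T_body⁴ − T_wall⁴).
A = 1.82 m²; T_body⁴ − T_wall⁴ = 8.541×10⁹ − 6.976×10⁹ = 1.565×10⁹ K⁴.
|P_net| = 0.97·5.67×10⁻⁸·1.820·1.565×10⁹.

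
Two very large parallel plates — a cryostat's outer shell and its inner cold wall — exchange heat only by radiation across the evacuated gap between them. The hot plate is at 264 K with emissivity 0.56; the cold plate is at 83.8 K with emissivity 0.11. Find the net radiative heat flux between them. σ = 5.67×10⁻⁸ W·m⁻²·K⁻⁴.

For two infinite grey parallel plates, q = σ(T₁⁴ − T₂⁴)/(1/ε₁ + 1/ε₂ − 1).
T₁⁴ − T₂⁴ = 4.858×10⁹ − 4.931×10⁷ = 4.808×10⁹ K⁴.
1/ε₁ + 1/ε₂ − 1 = 1.786 + 9.091 − 1 = 9.877.
q = 5.67×10⁻⁸ × 4.808×10⁹ / 9.877.

q ≈ 27.6 W/m²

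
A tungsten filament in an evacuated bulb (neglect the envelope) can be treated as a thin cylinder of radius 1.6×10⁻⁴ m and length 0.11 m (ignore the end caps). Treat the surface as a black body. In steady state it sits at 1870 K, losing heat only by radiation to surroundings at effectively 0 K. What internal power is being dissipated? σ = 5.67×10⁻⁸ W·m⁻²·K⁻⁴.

Steady state: P = εσA T⁴.
A = 2πrL = 1.106×10⁻⁴ m²; T⁴ = (1870)⁴ = 1.223×10¹³ K⁴.
P = 1.0 × 5.67×10⁻⁸ × 1.106×10⁻⁴ × 1.223×10¹³.

P ≈ 76.7 W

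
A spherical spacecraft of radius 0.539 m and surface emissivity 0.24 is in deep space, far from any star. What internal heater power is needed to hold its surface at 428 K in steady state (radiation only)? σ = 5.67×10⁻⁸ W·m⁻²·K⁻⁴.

P ≈ 1670 W

P = εσ·4πr²·T⁴.
4πr² = 3.651 m²; T⁴ = 3.356×10¹⁰ K⁴.
P = 0.24·5.67×10⁻⁸·3.651·3.356×10¹⁰.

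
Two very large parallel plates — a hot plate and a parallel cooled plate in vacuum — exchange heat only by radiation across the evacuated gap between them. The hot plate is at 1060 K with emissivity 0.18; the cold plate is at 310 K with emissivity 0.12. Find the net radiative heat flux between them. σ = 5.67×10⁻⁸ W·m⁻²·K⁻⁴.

For two infinite grey parallel plates, q = σ(T₁⁴ − T₂⁴)/(1/ε₁ + 1/ε₂ − 1).
T₁⁴ − T₂⁴ = 1.262×10¹² − 9.235×10⁹ = 1.253×10¹² K⁴.
1/ε₁ + 1/ε₂ − 1 = 5.556 + 8.333 − 1 = 12.89.
q = 5.67×10⁻⁸ × 1.253×10¹² / 12.89.

q ≈ 5510 W/m²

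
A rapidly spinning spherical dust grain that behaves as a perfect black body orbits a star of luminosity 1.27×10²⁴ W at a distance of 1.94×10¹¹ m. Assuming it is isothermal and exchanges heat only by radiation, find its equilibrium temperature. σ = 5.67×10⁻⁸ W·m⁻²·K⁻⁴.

First find the stellar flux at distance d: S = L/(4πd²) = 1.27×10²⁴/(4π·(1.94×10¹¹)²) = 2.685 W/m².
For an isothermal sphere, absorbed (1−a)S·πr² = emitted σ·4πr²·T⁴, so T⁴ = (1−a)S/(4σ).
T⁴ = 1.00·2.685/(4·5.67×10⁻⁸) = 1.184×10⁷ K⁴.

T ≈ 58.7 K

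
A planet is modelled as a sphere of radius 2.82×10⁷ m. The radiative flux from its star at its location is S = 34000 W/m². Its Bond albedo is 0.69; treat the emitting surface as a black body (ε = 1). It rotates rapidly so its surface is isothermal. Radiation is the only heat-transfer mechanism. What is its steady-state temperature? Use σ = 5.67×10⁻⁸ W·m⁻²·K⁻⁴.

T ≈ 464 K

At equilibrium, absorbed power = emitted power.
Absorbing cross-section = πr² = 2.498×10¹⁵ m²; emitting surface = 4πr² = 9.993×10¹⁵ m² (ratio 4).
(1−a)S·A_cross = εσ·A_surf·T⁴  ⇒  T⁴ = (1−a)S/(4σ).
T⁴ = 0.310·34000/(4·5.67×10⁻⁸) = 4.647×10¹⁰ K⁴.
T = (4.647×10¹⁰)^(1/4).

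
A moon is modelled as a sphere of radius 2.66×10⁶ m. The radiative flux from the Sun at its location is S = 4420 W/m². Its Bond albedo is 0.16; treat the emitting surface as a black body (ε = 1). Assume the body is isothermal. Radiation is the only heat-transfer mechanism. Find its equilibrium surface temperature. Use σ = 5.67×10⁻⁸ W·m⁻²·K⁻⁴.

T ≈ 358 K

At equilibrium, absorbed power = emitted power.
Absorbing cross-section = πr² = 2.223×10¹³ m²; emitting surface = 4πr² = 8.891×10¹³ m² (ratio 4).
(1−a)S·A_cross = εσ·A_surf·T⁴  ⇒  T⁴ = (1−a)S/(4σ).
T⁴ = 0.840·4420/(4·5.67×10⁻⁸) = 1.637×10¹⁰ K⁴.
T = (1.637×10¹⁰)^(1/4).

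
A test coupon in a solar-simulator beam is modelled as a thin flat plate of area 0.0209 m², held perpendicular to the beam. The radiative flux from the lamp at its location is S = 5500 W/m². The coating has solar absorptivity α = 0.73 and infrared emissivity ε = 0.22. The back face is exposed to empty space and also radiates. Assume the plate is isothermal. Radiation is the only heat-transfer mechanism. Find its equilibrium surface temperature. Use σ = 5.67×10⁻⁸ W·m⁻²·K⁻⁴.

At equilibrium, absorbed power = emitted power.
Absorbing cross-section = A = 0.02090 m²; emitting surface = 2A = 0.04180 m² (ratio 2).
αS·A_cross = εσ·A_surf·T⁴  ⇒  T⁴ = αS/(ε·2σ).
T⁴ = 0.730·5500/(0.22·2·5.67×10⁻⁸) = 1.609×10¹¹ K⁴.
T = (1.609×10¹¹)^(1/4).

T ≈ 633 K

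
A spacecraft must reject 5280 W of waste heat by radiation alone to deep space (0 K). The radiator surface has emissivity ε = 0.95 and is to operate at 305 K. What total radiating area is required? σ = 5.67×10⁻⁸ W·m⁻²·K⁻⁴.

A ≈ 11.3 m²

P = εσA T⁴ ⇒ A = P/(εσT⁴).
T⁴ = 8.654×10⁹ K⁴.
A = 5280/(0.95 × 5.67×10⁻⁸ × 8.654×10⁹).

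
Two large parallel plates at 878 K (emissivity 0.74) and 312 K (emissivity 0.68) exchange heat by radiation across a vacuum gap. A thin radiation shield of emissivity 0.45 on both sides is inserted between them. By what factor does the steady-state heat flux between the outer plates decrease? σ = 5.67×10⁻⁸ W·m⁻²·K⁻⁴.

factor ≈ 2.89

Without shield: q₀ = σΔ(T⁴)/(1/ε₁+1/ε₂−1) with denominator 1.822.
With shield the two gaps are in series; the resistances add: (1/ε₁+1/ε_s−1)+(1/ε_s+1/ε₂−1) = 2.574+2.693 = 5.266.
Heat-flux ratio q₀/q = 5.266/1.822.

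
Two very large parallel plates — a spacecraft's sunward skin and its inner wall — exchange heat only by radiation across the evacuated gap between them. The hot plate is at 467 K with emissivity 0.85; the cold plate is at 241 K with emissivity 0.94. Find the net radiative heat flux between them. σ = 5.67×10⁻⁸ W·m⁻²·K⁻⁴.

For two infinite grey parallel plates, q = σ(T₁⁴ − T₂⁴)/(1/ε₁ + 1/ε₂ − 1).
T₁⁴ − T₂⁴ = 4.756×10¹⁰ − 3.373×10⁹ = 4.419×10¹⁰ K⁴.
1/ε₁ + 1/ε₂ − 1 = 1.176 + 1.064 − 1 = 1.240.
q = 5.67×10⁻⁸ × 4.419×10¹⁰ / 1.240.

q ≈ 2020 W/m²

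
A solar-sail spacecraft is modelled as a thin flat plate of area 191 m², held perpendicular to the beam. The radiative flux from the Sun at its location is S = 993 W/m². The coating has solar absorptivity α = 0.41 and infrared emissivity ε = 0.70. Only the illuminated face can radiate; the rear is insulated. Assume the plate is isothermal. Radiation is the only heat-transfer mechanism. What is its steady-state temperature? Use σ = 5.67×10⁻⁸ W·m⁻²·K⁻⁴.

At equilibrium, absorbed power = emitted power.
Absorbing cross-section = A = 191.0 m²; emitting surface = A = 191.0 m² (ratio 1).
αS·A_cross = εσ·A_surf·T⁴  ⇒  T⁴ = αS/(ε·1σ).
T⁴ = 0.410·993/(0.70·1·5.67×10⁻⁸) = 1.026×10¹⁰ K⁴.
T = (1.026×10¹⁰)^(1/4).

T ≈ 318 K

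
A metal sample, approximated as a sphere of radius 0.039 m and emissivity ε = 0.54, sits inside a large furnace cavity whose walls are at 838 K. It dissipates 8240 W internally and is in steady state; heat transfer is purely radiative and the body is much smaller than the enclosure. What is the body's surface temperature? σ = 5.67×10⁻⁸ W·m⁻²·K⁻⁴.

T ≈ 1950 K

For a small grey body in a large enclosure, net radiated power = εσA(T⁴ − T_w⁴).
Steady state: P = εσA(T⁴ − T_w⁴) with A = 4πr² = 0.01911 m².
T⁴ = P/(εσA) + T_w⁴ = 8240/(0.54·5.67×10⁻⁸·0.01911) + (838)⁴
    = 1.408×10¹³ + 4.931×10¹¹ = 1.457×10¹³ K⁴.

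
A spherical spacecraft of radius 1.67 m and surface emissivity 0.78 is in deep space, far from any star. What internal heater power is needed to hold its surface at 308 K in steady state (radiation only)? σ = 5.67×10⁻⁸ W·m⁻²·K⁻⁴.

P = εσ·4πr²·T⁴.
4πr² = 35.05 m²; T⁴ = 8.999×10⁹ K⁴.
P = 0.78·5.67×10⁻⁸·35.05·8.999×10⁹.

P ≈ 13900 W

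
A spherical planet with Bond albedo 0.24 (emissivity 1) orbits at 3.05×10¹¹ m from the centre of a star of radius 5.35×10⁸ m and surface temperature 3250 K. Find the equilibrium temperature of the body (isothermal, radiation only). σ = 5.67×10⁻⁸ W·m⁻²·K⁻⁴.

The star's surface emits σT_*⁴; at distance d the flux is S = σT_*⁴(R_*/d)².
S = 5.67×10⁻⁸·(3250)⁴·(5.35×10⁸/3.05×10¹¹)² = 19.46 W/m².
For an isothermal sphere T⁴ = (1−a)S/(4σ) = 6.522×10⁷ K⁴.

T ≈ 89.9 K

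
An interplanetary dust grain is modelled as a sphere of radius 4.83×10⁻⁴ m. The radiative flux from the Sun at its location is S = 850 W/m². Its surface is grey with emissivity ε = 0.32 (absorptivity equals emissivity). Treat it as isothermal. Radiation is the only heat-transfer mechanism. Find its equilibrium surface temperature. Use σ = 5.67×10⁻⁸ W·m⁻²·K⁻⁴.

T ≈ 247 K

At equilibrium, absorbed power = emitted power.
Absorbing cross-section = πr² = 7.329×10⁻⁷ m²; emitting surface = 4πr² = 2.932×10⁻⁶ m² (ratio 4).
εS·A_cross = εσ·A_surf·T⁴  ⇒  T⁴ = S/(4σ)   (ε cancels).
T⁴ = 850/(4·5.67×10⁻⁸) = 3.748×10⁹ K⁴.
T = (3.748×10⁹)^(1/4).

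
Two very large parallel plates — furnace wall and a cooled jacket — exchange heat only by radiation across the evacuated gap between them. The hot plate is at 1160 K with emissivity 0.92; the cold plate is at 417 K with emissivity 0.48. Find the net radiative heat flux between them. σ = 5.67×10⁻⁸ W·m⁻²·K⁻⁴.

q ≈ 46500 W/m²

For two infinite grey parallel plates, q = σ(T₁⁴ − T₂⁴)/(1/ε₁ + 1/ε₂ − 1).
T₁⁴ − T₂⁴ = 1.811×10¹² − 3.024×10¹⁰ = 1.780×10¹² K⁴.
1/ε₁ + 1/ε₂ − 1 = 1.087 + 2.083 − 1 = 2.170.
q = 5.67×10⁻⁸ × 1.780×10¹² / 2.170.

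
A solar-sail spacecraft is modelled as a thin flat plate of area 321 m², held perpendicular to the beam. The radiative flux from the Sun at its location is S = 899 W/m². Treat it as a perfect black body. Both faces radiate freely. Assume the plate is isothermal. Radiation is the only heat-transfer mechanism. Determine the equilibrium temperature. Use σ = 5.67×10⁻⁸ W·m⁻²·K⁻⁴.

At equilibrium, absorbed power = emitted power.
Absorbing cross-section = A = 321.0 m²; emitting surface = 2A = 642.0 m² (ratio 2).
S·A_cross = εσ·A_surf·T⁴  ⇒  T⁴ = S/(2σ).
T⁴ = 1.00·899/(2·5.67×10⁻⁸) = 7.928×10⁹ K⁴.
T = (7.928×10⁹)^(1/4).

T ≈ 298 K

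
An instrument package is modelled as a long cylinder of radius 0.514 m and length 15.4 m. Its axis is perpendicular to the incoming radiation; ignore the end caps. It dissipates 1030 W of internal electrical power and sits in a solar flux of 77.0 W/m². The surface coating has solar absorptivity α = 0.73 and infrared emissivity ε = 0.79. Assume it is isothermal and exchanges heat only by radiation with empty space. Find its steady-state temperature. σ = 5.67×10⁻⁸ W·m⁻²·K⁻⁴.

At steady state, absorbed solar power + internal power = radiated power.
Absorbed: α·S·A_cross = 0.73·77.0·15.83 = 889.9 W (cross-section 2rL).
Total input = 889.9 + 1030 = 1920 W.
Radiated: εσ·A_surf·T⁴ with A_surf = 2πrL = 49.74 m².
T⁴ = 1920/(0.79·5.67×10⁻⁸·49.74) = 8.618×10⁸ K⁴.

T ≈ 171 K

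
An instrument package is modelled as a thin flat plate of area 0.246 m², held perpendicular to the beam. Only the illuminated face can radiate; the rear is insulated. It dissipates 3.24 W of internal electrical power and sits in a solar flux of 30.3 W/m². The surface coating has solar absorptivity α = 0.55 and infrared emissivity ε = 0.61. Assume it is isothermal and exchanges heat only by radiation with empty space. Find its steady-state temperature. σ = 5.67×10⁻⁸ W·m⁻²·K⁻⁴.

T ≈ 171 K

At steady state, absorbed solar power + internal power = radiated power.
Absorbed: α·S·A_cross = 0.55·30.3·0.2460 = 4.100 W (cross-section A).
Total input = 4.100 + 3.24 = 7.340 W.
Radiated: εσ·A_surf·T⁴ with A_surf = A = 0.2460 m².
T⁴ = 7.340/(0.61·5.67×10⁻⁸·0.2460) = 8.626×10⁸ K⁴.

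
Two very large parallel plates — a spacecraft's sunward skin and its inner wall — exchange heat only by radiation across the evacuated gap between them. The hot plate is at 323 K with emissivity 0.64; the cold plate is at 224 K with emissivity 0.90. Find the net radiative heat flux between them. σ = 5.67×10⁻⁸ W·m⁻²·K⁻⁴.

q ≈ 283 W/m²

For two infinite grey parallel plates, q = σ(T₁⁴ − T₂⁴)/(1/ε₁ + 1/ε₂ − 1).
T₁⁴ − T₂⁴ = 1.088×10¹⁰ − 2.518×10⁹ = 8.367×10⁹ K⁴.
1/ε₁ + 1/ε₂ − 1 = 1.562 + 1.111 − 1 = 1.674.
q = 5.67×10⁻⁸ × 8.367×10⁹ / 1.674.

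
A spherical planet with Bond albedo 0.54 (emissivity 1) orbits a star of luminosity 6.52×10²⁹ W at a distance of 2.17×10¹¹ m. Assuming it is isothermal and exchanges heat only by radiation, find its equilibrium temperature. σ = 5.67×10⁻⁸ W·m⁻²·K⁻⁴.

T ≈ 1220 K

First find the stellar flux at distance d: S = L/(4πd²) = 6.52×10²⁹/(4π·(2.17×10¹¹)²) = 1.102×10⁶ W/m².
For an isothermal sphere, absorbed (1−a)S·πr² = emitted σ·4πr²·T⁴, so T⁴ = (1−a)S/(4σ).
T⁴ = 0.460·1.102×10⁶/(4·5.67×10⁻⁸) = 2.235×10¹² K⁴.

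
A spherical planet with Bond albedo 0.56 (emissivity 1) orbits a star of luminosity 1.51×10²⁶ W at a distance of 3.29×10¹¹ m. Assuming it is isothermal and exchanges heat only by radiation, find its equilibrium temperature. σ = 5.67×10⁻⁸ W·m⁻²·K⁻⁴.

First find the stellar flux at distance d: S = L/(4πd²) = 1.51×10²⁶/(4π·(3.29×10¹¹)²) = 111.0 W/m².
For an isothermal sphere, absorbed (1−a)S·πr² = emitted σ·4πr²·T⁴, so T⁴ = (1−a)S/(4σ).
T⁴ = 0.440·111.0/(4·5.67×10⁻⁸) = 2.154×10⁸ K⁴.

T ≈ 121 K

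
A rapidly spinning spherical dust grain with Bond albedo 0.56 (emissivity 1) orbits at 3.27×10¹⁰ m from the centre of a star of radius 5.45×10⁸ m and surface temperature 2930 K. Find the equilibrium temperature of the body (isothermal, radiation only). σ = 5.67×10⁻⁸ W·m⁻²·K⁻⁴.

The star's surface emits σT_*⁴; at distance d the flux is S = σT_*⁴(R_*/d)².
S = 5.67×10⁻⁸·(2930)⁴·(5.45×10⁸/3.27×10¹⁰)² = 1161 W/m².
For an isothermal sphere T⁴ = (1−a)S/(4σ) = 2.252×10⁹ K⁴.

T ≈ 218 K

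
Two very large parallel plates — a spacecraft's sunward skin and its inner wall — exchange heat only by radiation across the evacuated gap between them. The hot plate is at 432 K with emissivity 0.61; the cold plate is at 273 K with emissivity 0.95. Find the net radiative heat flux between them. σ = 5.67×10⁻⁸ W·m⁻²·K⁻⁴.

For two infinite grey parallel plates, q = σ(T₁⁴ − T₂⁴)/(1/ε₁ + 1/ε₂ − 1).
T₁⁴ − T₂⁴ = 3.483×10¹⁰ − 5.555×10⁹ = 2.927×10¹⁰ K⁴.
1/ε₁ + 1/ε₂ − 1 = 1.639 + 1.053 − 1 = 1.692.
q = 5.67×10⁻⁸ × 2.927×10¹⁰ / 1.692.

q ≈ 981 W/m²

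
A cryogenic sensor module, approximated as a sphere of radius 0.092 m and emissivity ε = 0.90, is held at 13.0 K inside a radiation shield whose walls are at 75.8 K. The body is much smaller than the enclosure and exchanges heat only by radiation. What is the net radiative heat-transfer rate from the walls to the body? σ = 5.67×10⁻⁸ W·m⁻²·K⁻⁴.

For a small grey body in a large enclosure: P_net = εσA(T_body⁴ − T_wall⁴).
A = 4πr² = 0.1064 m²; T_body⁴ − T_wall⁴ = 28560 − 3.301×10⁷ = -3.298×10⁷ K⁴.
|P_net| = 0.90·5.67×10⁻⁸·0.1064·3.298×10⁷.

P_net ≈ 0.179 W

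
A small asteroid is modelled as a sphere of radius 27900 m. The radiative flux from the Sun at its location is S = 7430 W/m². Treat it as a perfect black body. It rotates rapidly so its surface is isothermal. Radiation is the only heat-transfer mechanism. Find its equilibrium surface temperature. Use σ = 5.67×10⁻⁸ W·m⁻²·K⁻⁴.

T ≈ 425 K

At equilibrium, absorbed power = emitted power.
Absorbing cross-section = πr² = 2.445×10⁹ m²; emitting surface = 4πr² = 9.782×10⁹ m² (ratio 4).
S·A_cross = εσ·A_surf·T⁴  ⇒  T⁴ = S/(4σ).
T⁴ = 1.00·7430/(4·5.67×10⁻⁸) = 3.276×10¹⁰ K⁴.
T = (3.276×10¹⁰)^(1/4).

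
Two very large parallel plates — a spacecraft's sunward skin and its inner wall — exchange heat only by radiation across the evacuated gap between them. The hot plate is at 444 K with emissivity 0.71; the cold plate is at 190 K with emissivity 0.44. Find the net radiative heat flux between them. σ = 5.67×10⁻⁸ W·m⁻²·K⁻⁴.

q ≈ 794 W/m²

For two infinite grey parallel plates, q = σ(T₁⁴ − T₂⁴)/(1/ε₁ + 1/ε₂ − 1).
T₁⁴ − T₂⁴ = 3.886×10¹⁰ − 1.303×10⁹ = 3.756×10¹⁰ K⁴.
1/ε₁ + 1/ε₂ − 1 = 1.408 + 2.273 − 1 = 2.681.
q = 5.67×10⁻⁸ × 3.756×10¹⁰ / 2.681.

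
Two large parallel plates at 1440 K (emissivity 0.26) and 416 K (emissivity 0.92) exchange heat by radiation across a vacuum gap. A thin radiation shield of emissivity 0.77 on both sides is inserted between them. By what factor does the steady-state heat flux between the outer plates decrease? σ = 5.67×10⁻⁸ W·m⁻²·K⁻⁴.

factor ≈ 1.41

Without shield: q₀ = σΔ(T⁴)/(1/ε₁+1/ε₂−1) with denominator 3.933.
With shield the two gaps are in series; the resistances add: (1/ε₁+1/ε_s−1)+(1/ε_s+1/ε₂−1) = 4.145+1.386 = 5.531.
Heat-flux ratio q₀/q = 5.531/3.933.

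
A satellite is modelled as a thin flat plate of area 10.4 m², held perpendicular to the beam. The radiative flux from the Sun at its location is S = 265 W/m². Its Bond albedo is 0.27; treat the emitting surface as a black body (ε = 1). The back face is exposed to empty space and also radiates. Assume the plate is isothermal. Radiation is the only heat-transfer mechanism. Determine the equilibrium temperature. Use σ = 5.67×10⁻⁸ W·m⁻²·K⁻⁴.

At equilibrium, absorbed power = emitted power.
Absorbing cross-section = A = 10.40 m²; emitting surface = 2A = 20.80 m² (ratio 2).
(1−a)S·A_cross = εσ·A_surf·T⁴  ⇒  T⁴ = (1−a)S/(2σ).
T⁴ = 0.730·265/(2·5.67×10⁻⁸) = 1.706×10⁹ K⁴.
T = (1.706×10⁹)^(1/4).

T ≈ 203 K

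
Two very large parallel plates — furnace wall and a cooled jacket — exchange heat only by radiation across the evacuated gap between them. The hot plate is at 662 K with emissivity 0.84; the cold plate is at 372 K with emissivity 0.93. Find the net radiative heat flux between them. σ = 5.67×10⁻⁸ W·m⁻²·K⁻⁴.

q ≈ 7750 W/m²

For two infinite grey parallel plates, q = σ(T₁⁴ − T₂⁴)/(1/ε₁ + 1/ε₂ − 1).
T₁⁴ − T₂⁴ = 1.921×10¹¹ − 1.915×10¹⁰ = 1.729×10¹¹ K⁴.
1/ε₁ + 1/ε₂ − 1 = 1.190 + 1.075 − 1 = 1.266.
q = 5.67×10⁻⁸ × 1.729×10¹¹ / 1.266.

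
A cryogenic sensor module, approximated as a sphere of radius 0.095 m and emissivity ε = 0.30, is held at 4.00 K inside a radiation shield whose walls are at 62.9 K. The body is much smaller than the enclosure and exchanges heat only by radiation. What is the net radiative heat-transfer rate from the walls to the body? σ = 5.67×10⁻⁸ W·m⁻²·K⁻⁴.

P_net ≈ 0.0302 W

For a small grey body in a large enclosure: P_net = εσA(T_body⁴ − T_wall⁴).
A = 4πr² = 0.1134 m²; T_body⁴ − T_wall⁴ = 256.0 − 1.565×10⁷ = -1.565×10⁷ K⁴.
|P_net| = 0.30·5.67×10⁻⁸·0.1134·1.565×10⁷.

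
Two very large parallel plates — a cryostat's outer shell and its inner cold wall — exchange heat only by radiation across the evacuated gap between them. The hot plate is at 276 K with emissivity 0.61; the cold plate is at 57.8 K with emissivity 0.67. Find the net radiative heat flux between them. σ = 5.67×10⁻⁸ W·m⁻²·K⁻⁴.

q ≈ 154 W/m²

For two infinite grey parallel plates, q = σ(T₁⁴ − T₂⁴)/(1/ε₁ + 1/ε₂ − 1).
T₁⁴ − T₂⁴ = 5.803×10⁹ − 1.116×10⁷ = 5.792×10⁹ K⁴.
1/ε₁ + 1/ε₂ − 1 = 1.639 + 1.493 − 1 = 2.132.
q = 5.67×10⁻⁸ × 5.792×10⁹ / 2.132.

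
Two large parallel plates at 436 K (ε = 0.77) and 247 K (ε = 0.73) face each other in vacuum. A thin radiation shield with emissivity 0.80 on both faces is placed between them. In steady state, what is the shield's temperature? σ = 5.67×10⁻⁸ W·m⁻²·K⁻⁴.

T_s ≈ 377 K

In steady state the net flux on the hot side equals that on the cold side.
σ(T₁⁴−T_s⁴)/D₁ = σ(T_s⁴−T₂⁴)/D₂, with D₁ = 1/ε₁+1/ε_s−1 = 1.549, D₂ = 1/ε_s+1/ε₂−1 = 1.620.
Solve for T_s⁴: T_s⁴ = (D₂·T₁⁴ + D₁·T₂⁴)/(D₁+D₂) = 2.029×10¹⁰ K⁴.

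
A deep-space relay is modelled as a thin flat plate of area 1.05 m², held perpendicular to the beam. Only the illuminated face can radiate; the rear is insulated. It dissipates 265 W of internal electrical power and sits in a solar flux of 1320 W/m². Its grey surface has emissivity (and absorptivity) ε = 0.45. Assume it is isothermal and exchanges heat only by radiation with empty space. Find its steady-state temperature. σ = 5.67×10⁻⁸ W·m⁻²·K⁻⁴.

T ≈ 427 K

At steady state, absorbed solar power + internal power = radiated power.
Absorbed: α·S·A_cross = 0.45·1320·1.050 = 623.7 W (cross-section A).
Total input = 623.7 + 265 = 888.7 W.
Radiated: εσ·A_surf·T⁴ with A_surf = A = 1.050 m².
T⁴ = 888.7/(0.45·5.67×10⁻⁸·1.050) = 3.317×10¹⁰ K⁴.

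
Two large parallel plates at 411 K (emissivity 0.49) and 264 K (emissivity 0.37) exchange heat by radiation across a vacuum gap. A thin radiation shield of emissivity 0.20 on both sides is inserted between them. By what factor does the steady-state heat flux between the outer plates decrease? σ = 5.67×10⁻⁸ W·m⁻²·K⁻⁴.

Without shield: q₀ = σΔ(T⁴)/(1/ε₁+1/ε₂−1) with denominator 3.744.
With shield the two gaps are in series; the resistances add: (1/ε₁+1/ε_s−1)+(1/ε_s+1/ε₂−1) = 6.041+6.703 = 12.74.
Heat-flux ratio q₀/q = 12.74/3.744.

factor ≈ 3.40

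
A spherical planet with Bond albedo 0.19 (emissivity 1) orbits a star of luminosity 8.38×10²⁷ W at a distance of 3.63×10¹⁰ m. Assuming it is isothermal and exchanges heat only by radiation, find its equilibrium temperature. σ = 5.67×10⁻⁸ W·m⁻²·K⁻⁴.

T ≈ 1160 K

First find the stellar flux at distance d: S = L/(4πd²) = 8.38×10²⁷/(4π·(3.63×10¹⁰)²) = 5.061×10⁵ W/m².
For an isothermal sphere, absorbed (1−a)S·πr² = emitted σ·4πr²·T⁴, so T⁴ = (1−a)S/(4σ).
T⁴ = 0.810·5.061×10⁵/(4·5.67×10⁻⁸) = 1.807×10¹² K⁴.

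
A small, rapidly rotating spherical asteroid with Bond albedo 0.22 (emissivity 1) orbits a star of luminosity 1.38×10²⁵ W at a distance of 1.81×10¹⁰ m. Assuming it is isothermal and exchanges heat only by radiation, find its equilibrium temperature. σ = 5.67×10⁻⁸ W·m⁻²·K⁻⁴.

First find the stellar flux at distance d: S = L/(4πd²) = 1.38×10²⁵/(4π·(1.81×10¹⁰)²) = 3352 W/m².
For an isothermal sphere, absorbed (1−a)S·πr² = emitted σ·4πr²·T⁴, so T⁴ = (1−a)S/(4σ).
T⁴ = 0.780·3352/(4·5.67×10⁻⁸) = 1.153×10¹⁰ K⁴.

T ≈ 328 K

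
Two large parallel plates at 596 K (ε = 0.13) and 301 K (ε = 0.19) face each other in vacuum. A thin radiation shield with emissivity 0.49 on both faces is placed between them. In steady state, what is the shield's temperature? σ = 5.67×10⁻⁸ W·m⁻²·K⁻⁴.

In steady state the net flux on the hot side equals that on the cold side.
σ(T₁⁴−T_s⁴)/D₁ = σ(T_s⁴−T₂⁴)/D₂, with D₁ = 1/ε₁+1/ε_s−1 = 8.733, D₂ = 1/ε_s+1/ε₂−1 = 6.304.
Solve for T_s⁴: T_s⁴ = (D₂·T₁⁴ + D₁·T₂⁴)/(D₁+D₂) = 5.766×10¹⁰ K⁴.

T_s ≈ 490 K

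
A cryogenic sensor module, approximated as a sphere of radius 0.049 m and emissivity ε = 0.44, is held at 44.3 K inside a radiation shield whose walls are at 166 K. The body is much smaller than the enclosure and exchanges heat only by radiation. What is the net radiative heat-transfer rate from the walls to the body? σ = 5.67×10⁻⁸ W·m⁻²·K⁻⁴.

For a small grey body in a large enclosure: P_net = εσA(T_body⁴ − T_wall⁴).
A = 4πr² = 0.03017 m²; T_body⁴ − T_wall⁴ = 3.851×10⁶ − 7.593×10⁸ = -7.555×10⁸ K⁴.
|P_net| = 0.44·5.67×10⁻⁸·0.03017·7.555×10⁸.

P_net ≈ 0.569 W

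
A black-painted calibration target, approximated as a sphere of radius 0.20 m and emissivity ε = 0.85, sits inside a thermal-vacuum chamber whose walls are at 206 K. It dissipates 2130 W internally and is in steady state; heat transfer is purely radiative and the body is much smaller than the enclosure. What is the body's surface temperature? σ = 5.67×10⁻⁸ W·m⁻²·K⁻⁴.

For a small grey body in a large enclosure, net radiated power = εσA(T⁴ − T_w⁴).
Steady state: P = εσA(T⁴ − T_w⁴) with A = 4πr² = 0.5027 m².
T⁴ = P/(εσA) + T_w⁴ = 2130/(0.85·5.67×10⁻⁸·0.5027) + (206)⁴
    = 8.792×10¹⁰ + 1.801×10⁹ = 8.972×10¹⁰ K⁴.

T ≈ 547 K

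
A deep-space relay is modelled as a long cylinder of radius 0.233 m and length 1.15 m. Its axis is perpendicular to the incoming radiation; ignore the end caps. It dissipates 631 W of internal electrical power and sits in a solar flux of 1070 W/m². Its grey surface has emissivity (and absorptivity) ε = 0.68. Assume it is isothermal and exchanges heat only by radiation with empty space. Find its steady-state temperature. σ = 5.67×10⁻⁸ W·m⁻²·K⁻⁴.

T ≈ 354 K

At steady state, absorbed solar power + internal power = radiated power.
Absorbed: α·S·A_cross = 0.68·1070·0.5359 = 389.9 W (cross-section 2rL).
Total input = 389.9 + 631 = 1021 W.
Radiated: εσ·A_surf·T⁴ with A_surf = 2πrL = 1.684 m².
T⁴ = 1021/(0.68·5.67×10⁻⁸·1.684) = 1.573×10¹⁰ K⁴.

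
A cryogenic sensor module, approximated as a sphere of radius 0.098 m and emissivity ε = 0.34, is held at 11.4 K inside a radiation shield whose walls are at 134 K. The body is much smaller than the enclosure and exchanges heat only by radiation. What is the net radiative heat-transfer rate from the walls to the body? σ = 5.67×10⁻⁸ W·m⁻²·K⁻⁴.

P_net ≈ 0.750 W

For a small grey body in a large enclosure: P_net = εσA(T_body⁴ − T_wall⁴).
A = 4πr² = 0.1207 m²; T_body⁴ − T_wall⁴ = 16890 − 3.224×10⁸ = -3.224×10⁸ K⁴.
|P_net| = 0.34·5.67×10⁻⁸·0.1207·3.224×10⁸.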